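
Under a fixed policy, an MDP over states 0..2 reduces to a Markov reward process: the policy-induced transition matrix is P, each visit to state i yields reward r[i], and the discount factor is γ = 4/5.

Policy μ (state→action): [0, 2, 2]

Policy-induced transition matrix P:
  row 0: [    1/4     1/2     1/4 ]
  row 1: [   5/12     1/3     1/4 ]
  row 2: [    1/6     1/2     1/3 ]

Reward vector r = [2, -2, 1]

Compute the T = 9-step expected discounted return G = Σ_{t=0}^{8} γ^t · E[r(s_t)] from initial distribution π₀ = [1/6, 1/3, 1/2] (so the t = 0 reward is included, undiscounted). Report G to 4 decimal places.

G = 0.1488

t=0: π = [0.1667, 0.3333, 0.5000], E[r] = 0.1667, γ^t·E[r] = 0.166667, running G = 0.166667
t=1: π = [0.2639, 0.4444, 0.2917], E[r] = -0.0694, γ^t·E[r] = -0.055556, running G = 0.111111
t=2: π = [0.2998, 0.4259, 0.2743], E[r] = 0.0220, γ^t·E[r] = 0.014074, running G = 0.125185
t=3: π = [0.2981, 0.4290, 0.2729], E[r] = 0.0111, γ^t·E[r] = 0.005679, running G = 0.130864
t=4: π = [0.2988, 0.4285, 0.2727], E[r] = 0.0133, γ^t·E[r] = 0.005435, running G = 0.136300
t=5: π = [0.2987, 0.4286, 0.2727], E[r] = 0.0129, γ^t·E[r] = 0.004239, running G = 0.140539
t=6: π = [0.2987, 0.4286, 0.2727], E[r] = 0.0130, γ^t·E[r] = 0.003407, running G = 0.143945
t=7: π = [0.2987, 0.4286, 0.2727], E[r] = 0.0130, γ^t·E[r] = 0.002723, running G = 0.146669
t=8: π = [0.2987, 0.4286, 0.2727], E[r] = 0.0130, γ^t·E[r] = 0.002179, running G = 0.148848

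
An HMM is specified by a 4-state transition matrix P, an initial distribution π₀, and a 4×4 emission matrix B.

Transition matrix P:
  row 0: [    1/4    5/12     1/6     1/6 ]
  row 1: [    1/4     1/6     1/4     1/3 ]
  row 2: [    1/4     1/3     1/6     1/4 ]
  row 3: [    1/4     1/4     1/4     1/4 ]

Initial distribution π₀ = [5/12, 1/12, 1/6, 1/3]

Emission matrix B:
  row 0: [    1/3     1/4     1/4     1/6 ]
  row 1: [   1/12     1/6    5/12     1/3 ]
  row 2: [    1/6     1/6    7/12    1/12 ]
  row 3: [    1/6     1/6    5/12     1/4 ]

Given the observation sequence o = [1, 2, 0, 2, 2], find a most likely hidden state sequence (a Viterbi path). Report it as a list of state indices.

t=0: δ = [1.042e-01, 1.389e-02, 2.778e-02, 5.556e-02]  (obs o_0=1)
t=1: δ = [6.510e-03, 1.808e-02, 1.013e-02, 7.234e-03]  ψ = [0, 0, 0, 0]  (obs o_1=2)
t=2: δ = [1.507e-03, 2.813e-04, 7.535e-04, 1.005e-03]  ψ = [1, 2, 1, 1]  (obs o_2=0)
t=3: δ = [9.419e-05, 2.616e-04, 1.465e-04, 1.047e-04]  ψ = [0, 0, 0, 0]  (obs o_3=2)
t=4: δ = [1.635e-05, 2.035e-05, 3.816e-05, 3.634e-05]  ψ = [1, 2, 1, 1]  (obs o_4=2)
backtrack: best end state = 2; path = [0, 1, 0, 1, 2]

path = [0, 1, 0, 1, 2]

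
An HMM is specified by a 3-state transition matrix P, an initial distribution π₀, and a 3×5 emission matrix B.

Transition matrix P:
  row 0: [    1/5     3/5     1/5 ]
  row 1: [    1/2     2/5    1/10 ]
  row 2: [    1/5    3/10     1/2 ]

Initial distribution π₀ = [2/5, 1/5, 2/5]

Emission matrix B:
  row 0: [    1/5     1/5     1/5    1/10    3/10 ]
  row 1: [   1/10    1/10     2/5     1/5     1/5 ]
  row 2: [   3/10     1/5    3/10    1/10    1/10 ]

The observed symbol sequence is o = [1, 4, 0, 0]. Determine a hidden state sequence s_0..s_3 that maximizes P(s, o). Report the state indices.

path = [2, 2, 2, 2]

t=0: δ = [8.000e-02, 2.000e-02, 8.000e-02]  (obs o_0=1)
t=1: δ = [4.800e-03, 9.600e-03, 4.000e-03]  ψ = [0, 0, 2]  (obs o_1=4)
t=2: δ = [9.600e-04, 3.840e-04, 6.000e-04]  ψ = [1, 1, 2]  (obs o_2=0)
t=3: δ = [3.840e-05, 5.760e-05, 9.000e-05]  ψ = [0, 0, 2]  (obs o_3=0)
backtrack: best end state = 2; path = [2, 2, 2, 2]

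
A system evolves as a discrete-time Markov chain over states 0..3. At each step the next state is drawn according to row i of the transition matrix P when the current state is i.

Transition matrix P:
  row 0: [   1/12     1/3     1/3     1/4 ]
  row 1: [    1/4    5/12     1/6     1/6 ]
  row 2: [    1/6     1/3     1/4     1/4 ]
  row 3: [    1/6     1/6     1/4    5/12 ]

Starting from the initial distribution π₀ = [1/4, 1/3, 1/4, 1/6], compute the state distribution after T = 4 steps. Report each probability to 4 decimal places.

t=0: π = [0.2500, 0.3333, 0.2500, 0.1667]
t=1: π = [0.1736, 0.3333, 0.2431, 0.2500]
t=2: π = [0.1800, 0.3194, 0.2367, 0.2639]
t=3: π = [0.1783, 0.3160, 0.2384, 0.2674]
t=4: π = [0.1781, 0.3151, 0.2385, 0.2682]

π = [0.1781, 0.3151, 0.2385, 0.2682]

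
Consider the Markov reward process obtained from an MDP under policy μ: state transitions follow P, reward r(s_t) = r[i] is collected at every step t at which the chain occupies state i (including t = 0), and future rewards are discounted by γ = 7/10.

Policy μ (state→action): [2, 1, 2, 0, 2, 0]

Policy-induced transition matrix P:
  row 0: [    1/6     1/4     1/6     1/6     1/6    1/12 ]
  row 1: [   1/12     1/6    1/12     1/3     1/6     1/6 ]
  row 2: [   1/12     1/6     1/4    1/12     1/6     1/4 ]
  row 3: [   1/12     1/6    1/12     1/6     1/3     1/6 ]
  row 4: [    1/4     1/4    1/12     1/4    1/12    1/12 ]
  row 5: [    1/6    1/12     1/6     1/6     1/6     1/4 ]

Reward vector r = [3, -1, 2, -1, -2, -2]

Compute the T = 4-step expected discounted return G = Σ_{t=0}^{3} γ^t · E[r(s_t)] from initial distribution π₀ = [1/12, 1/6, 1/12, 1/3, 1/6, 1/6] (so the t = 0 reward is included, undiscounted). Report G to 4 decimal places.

t=0: π = [0.0833, 0.1667, 0.0833, 0.3333, 0.1667, 0.1667], E[r] = -0.7500, γ^t·E[r] = -0.750000, running G = -0.750000
t=1: π = [0.1319, 0.1736, 0.1181, 0.2014, 0.2083, 0.1667], E[r] = -0.4931, γ^t·E[r] = -0.345139, running G = -1.095139
t=2: π = [0.1429, 0.1811, 0.1279, 0.2031, 0.1829, 0.1620], E[r] = -0.3895, γ^t·E[r] = -0.190839, running G = -1.285978
t=3: π = [0.1392, 0.1803, 0.1301, 0.2014, 0.1853, 0.1637], E[r] = -0.4019, γ^t·E[r] = -0.137838, running G = -1.423817

G = -1.4238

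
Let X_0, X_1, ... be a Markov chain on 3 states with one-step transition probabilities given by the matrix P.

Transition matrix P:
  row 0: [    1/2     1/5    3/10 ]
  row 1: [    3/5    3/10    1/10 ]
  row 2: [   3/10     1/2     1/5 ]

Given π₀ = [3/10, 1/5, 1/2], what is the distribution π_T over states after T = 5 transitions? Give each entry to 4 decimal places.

t=0: π = [0.3000, 0.2000, 0.5000]
t=1: π = [0.4200, 0.3700, 0.2100]
t=2: π = [0.4950, 0.3000, 0.2050]
t=3: π = [0.4890, 0.2915, 0.2195]
t=4: π = [0.4853, 0.2950, 0.2198]
t=5: π = [0.4856, 0.2954, 0.2190]

π = [0.4856, 0.2954, 0.2190]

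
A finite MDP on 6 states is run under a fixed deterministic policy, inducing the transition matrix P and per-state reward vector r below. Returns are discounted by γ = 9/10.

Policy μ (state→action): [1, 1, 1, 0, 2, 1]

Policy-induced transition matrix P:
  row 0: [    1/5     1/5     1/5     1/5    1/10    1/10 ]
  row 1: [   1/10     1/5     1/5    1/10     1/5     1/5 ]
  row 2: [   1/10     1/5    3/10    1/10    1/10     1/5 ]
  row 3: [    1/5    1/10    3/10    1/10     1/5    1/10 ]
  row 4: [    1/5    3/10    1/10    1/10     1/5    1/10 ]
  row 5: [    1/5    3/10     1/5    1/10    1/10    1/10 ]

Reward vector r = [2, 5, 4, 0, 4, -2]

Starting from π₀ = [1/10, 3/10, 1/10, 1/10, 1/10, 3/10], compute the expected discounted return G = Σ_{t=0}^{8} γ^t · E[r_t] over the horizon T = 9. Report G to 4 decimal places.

t=0: π = [0.1000, 0.3000, 0.1000, 0.1000, 0.1000, 0.3000], E[r] = 1.9000, γ^t·E[r] = 1.900000, running G = 1.900000
t=1: π = [0.1600, 0.2300, 0.2100, 0.1100, 0.1500, 0.1400], E[r] = 2.6300, γ^t·E[r] = 2.367000, running G = 4.267000
t=2: π = [0.1560, 0.2180, 0.2170, 0.1160, 0.1490, 0.1440], E[r] = 2.5780, γ^t·E[r] = 2.088180, running G = 6.355180
t=3: π = [0.1565, 0.2177, 0.2184, 0.1156, 0.1483, 0.1435], E[r] = 2.5813, γ^t·E[r] = 1.881768, running G = 8.236948
t=4: π = [0.1564, 0.2176, 0.2186, 0.1157, 0.1482, 0.1436], E[r] = 2.5806, γ^t·E[r] = 1.693119, running G = 9.930066
t=5: π = [0.1564, 0.2176, 0.2186, 0.1156, 0.1481, 0.1436], E[r] = 2.5806, γ^t·E[r] = 1.523807, running G = 11.453873
t=6: π = [0.1564, 0.2176, 0.2186, 0.1156, 0.1481, 0.1436], E[r] = 2.5806, γ^t·E[r] = 1.371422, running G = 12.825295
t=7: π = [0.1564, 0.2176, 0.2186, 0.1156, 0.1481, 0.1436], E[r] = 2.5806, γ^t·E[r] = 1.234280, running G = 14.059575
t=8: π = [0.1564, 0.2176, 0.2186, 0.1156, 0.1481, 0.1436], E[r] = 2.5806, γ^t·E[r] = 1.110852, running G = 15.170426

G = 15.1704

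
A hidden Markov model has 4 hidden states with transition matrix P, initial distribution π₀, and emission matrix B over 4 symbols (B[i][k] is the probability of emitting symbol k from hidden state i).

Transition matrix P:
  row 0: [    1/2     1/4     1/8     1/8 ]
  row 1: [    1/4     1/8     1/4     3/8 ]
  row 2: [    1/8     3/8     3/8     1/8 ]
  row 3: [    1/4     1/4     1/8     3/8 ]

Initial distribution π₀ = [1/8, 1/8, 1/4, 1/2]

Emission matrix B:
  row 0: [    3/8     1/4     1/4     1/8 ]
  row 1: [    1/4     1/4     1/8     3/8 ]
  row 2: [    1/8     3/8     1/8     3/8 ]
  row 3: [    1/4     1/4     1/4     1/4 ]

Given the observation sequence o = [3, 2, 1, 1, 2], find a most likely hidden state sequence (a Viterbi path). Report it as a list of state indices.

t=0: δ = [1.562e-02, 4.688e-02, 9.375e-02, 1.250e-01]  (obs o_0=3)
t=1: δ = [7.812e-03, 4.395e-03, 4.395e-03, 1.172e-02]  ψ = [3, 2, 2, 3]  (obs o_1=2)
t=2: δ = [9.766e-04, 7.324e-04, 6.180e-04, 1.099e-03]  ψ = [0, 3, 2, 3]  (obs o_2=1)
t=3: δ = [1.221e-04, 6.866e-05, 8.690e-05, 1.030e-04]  ψ = [0, 3, 2, 3]  (obs o_3=1)
t=4: δ = [1.526e-05, 4.074e-06, 4.074e-06, 9.656e-06]  ψ = [0, 2, 2, 3]  (obs o_4=2)
backtrack: best end state = 0; path = [3, 0, 0, 0, 0]

path = [3, 0, 0, 0, 0]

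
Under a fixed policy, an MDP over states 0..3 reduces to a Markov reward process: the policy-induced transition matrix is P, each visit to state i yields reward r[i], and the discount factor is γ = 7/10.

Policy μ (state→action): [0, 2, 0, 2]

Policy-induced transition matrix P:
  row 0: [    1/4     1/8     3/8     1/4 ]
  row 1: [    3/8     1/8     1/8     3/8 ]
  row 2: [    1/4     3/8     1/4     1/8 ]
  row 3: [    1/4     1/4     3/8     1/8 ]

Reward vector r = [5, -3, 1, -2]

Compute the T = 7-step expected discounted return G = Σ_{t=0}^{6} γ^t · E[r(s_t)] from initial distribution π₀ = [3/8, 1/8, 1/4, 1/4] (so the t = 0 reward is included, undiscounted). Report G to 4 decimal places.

G = 2.4267

t=0: π = [0.3750, 0.1250, 0.2500, 0.2500], E[r] = 1.2500, γ^t·E[r] = 1.250000, running G = 1.250000
t=1: π = [0.2656, 0.2188, 0.3125, 0.2031], E[r] = 0.5781, γ^t·E[r] = 0.404688, running G = 1.654688
t=2: π = [0.2773, 0.2285, 0.2813, 0.2129], E[r] = 0.5566, γ^t·E[r] = 0.272754, running G = 1.927441
t=3: π = [0.2786, 0.2219, 0.2827, 0.2168], E[r] = 0.5762, γ^t·E[r] = 0.197627, running G = 2.125068
t=4: π = [0.2777, 0.2228, 0.2842, 0.2153], E[r] = 0.5739, γ^t·E[r] = 0.137804, running G = 2.262872
t=5: π = [0.2778, 0.2230, 0.2838, 0.2154], E[r] = 0.5733, γ^t·E[r] = 0.096358, running G = 2.359231
t=6: π = [0.2779, 0.2229, 0.2838, 0.2155], E[r] = 0.5736, γ^t·E[r] = 0.067481, running G = 2.426712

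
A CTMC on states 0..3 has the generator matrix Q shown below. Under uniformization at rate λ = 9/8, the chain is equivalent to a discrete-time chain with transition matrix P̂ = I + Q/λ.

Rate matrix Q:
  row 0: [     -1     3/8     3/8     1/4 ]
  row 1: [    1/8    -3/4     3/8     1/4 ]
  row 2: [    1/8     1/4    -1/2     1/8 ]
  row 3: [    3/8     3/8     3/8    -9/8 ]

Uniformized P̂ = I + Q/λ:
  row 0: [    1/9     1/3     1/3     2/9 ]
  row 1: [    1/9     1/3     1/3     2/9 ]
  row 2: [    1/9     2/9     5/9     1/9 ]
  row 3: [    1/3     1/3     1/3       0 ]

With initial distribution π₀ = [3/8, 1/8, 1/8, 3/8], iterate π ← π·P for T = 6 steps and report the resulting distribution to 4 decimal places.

t=0: π = [0.3750, 0.1250, 0.1250, 0.3750]
t=1: π = [0.1944, 0.3194, 0.3611, 0.1250]
t=2: π = [0.1389, 0.2932, 0.4136, 0.1543]
t=3: π = [0.1454, 0.2874, 0.4252, 0.1420]
t=4: π = [0.1427, 0.2861, 0.4278, 0.1434]
t=5: π = [0.1430, 0.2858, 0.4284, 0.1428]
t=6: π = [0.1428, 0.2857, 0.4285, 0.1429]

π = [0.1428, 0.2857, 0.4285, 0.1429]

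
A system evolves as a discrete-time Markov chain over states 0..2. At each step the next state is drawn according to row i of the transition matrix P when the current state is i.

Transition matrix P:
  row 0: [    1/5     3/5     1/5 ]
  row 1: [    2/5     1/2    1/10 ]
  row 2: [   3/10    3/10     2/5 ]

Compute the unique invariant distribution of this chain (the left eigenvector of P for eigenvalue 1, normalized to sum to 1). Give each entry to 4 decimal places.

Balance equations π_j = Σ_i π_i·P[i][j]:
  π_0 = 1/5·π_0 + 2/5·π_1 + 3/10·π_2
  π_1 = 3/5·π_0 + 1/2·π_1 + 3/10·π_2
  normalize: π_0 + π_1 + π_2 = 1
Solving the linear system gives exactly π = [27/85, 42/85, 16/85].

π = [0.3176, 0.4941, 0.1882]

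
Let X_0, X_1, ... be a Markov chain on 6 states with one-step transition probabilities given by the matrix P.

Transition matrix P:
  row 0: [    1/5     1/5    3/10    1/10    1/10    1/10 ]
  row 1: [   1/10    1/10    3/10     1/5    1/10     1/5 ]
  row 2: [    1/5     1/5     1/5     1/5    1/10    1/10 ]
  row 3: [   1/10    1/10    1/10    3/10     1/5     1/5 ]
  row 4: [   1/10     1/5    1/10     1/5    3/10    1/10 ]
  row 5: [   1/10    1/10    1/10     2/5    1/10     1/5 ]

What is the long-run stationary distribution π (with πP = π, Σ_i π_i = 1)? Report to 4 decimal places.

Balance equations π_j = Σ_i π_i·P[i][j]:
  π_0 = 1/5·π_0 + 1/10·π_1 + 1/5·π_2 + 1/10·π_3 + 1/10·π_4 + 1/10·π_5
  π_1 = 1/5·π_0 + 1/10·π_1 + 1/5·π_2 + 1/10·π_3 + 1/5·π_4 + 1/10·π_5
  π_2 = 3/10·π_0 + 3/10·π_1 + 1/5·π_2 + 1/10·π_3 + 1/10·π_4 + 1/10·π_5
  π_3 = 1/10·π_0 + 1/5·π_1 + 1/5·π_2 + 3/10·π_3 + 1/5·π_4 + 2/5·π_5
  π_4 = 1/10·π_0 + 1/10·π_1 + 1/10·π_2 + 1/5·π_3 + 3/10·π_4 + 1/10·π_5
  normalize: π_0 + π_1 + π_2 + π_3 + π_4 + π_5 = 1
Solving the linear system gives exactly π = [4527/34750, 10133/69500, 5993/34750, 841/3475, 1079/6950, 10717/69500].

π = [0.1303, 0.1458, 0.1725, 0.2420, 0.1553, 0.1542]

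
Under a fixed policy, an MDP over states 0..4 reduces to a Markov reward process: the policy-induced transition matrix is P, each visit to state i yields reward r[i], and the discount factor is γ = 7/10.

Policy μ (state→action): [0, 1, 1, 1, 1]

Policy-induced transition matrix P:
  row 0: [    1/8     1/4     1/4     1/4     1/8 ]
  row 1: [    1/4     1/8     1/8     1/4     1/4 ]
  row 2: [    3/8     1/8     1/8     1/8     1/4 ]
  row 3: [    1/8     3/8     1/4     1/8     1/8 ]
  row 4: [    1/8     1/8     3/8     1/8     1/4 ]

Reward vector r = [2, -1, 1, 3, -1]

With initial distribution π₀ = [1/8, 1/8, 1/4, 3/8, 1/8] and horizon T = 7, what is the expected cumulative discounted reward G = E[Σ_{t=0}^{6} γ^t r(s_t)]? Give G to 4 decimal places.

t=0: π = [0.1250, 0.1250, 0.2500, 0.3750, 0.1250], E[r] = 1.3750, γ^t·E[r] = 1.375000, running G = 1.375000
t=1: π = [0.2031, 0.2344, 0.2188, 0.1563, 0.1875], E[r] = 0.6719, γ^t·E[r] = 0.470313, running G = 1.845313
t=2: π = [0.2090, 0.1895, 0.2168, 0.1797, 0.2051], E[r] = 0.7793, γ^t·E[r] = 0.381855, running G = 2.227168
t=3: π = [0.2029, 0.1960, 0.2249, 0.1748, 0.2014], E[r] = 0.7576, γ^t·E[r] = 0.259846, running G = 2.487014
t=4: π = [0.2057, 0.1941, 0.2226, 0.1749, 0.2028], E[r] = 0.7617, γ^t·E[r] = 0.182896, running G = 2.669910
t=5: π = [0.2049, 0.1944, 0.2233, 0.1750, 0.2024], E[r] = 0.7611, γ^t·E[r] = 0.127923, running G = 2.797833
t=6: π = [0.2051, 0.1944, 0.2231, 0.1749, 0.2025], E[r] = 0.7612, γ^t·E[r] = 0.089556, running G = 2.887388

G = 2.8874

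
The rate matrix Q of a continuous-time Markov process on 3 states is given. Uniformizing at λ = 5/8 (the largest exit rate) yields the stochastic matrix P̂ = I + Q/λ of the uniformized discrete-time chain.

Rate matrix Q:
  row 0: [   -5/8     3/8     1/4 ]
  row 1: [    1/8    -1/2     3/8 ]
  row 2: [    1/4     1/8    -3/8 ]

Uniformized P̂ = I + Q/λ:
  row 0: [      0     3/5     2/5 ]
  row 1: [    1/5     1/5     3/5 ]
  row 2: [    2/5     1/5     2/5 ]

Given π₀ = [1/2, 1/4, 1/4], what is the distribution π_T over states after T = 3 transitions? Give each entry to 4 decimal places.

π = [0.2440, 0.3040, 0.4520]

t=0: π = [0.5000, 0.2500, 0.2500]
t=1: π = [0.1500, 0.4000, 0.4500]
t=2: π = [0.2600, 0.2600, 0.4800]
t=3: π = [0.2440, 0.3040, 0.4520]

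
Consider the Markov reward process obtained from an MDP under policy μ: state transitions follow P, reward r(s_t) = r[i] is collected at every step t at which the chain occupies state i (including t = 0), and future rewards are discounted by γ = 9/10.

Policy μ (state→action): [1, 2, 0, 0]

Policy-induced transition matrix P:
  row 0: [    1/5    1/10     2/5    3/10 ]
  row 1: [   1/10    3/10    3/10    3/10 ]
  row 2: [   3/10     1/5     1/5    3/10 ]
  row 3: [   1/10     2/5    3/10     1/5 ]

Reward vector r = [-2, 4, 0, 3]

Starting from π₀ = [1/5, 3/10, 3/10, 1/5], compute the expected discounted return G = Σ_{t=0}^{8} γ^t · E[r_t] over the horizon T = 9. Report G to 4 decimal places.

t=0: π = [0.2000, 0.3000, 0.3000, 0.2000], E[r] = 1.4000, γ^t·E[r] = 1.400000, running G = 1.400000
t=1: π = [0.1800, 0.2500, 0.2900, 0.2800], E[r] = 1.4800, γ^t·E[r] = 1.332000, running G = 2.732000
t=2: π = [0.1760, 0.2630, 0.2890, 0.2720], E[r] = 1.5160, γ^t·E[r] = 1.227960, running G = 3.959960
t=3: π = [0.1754, 0.2631, 0.2887, 0.2728], E[r] = 1.5200, γ^t·E[r] = 1.108080, running G = 5.068040
t=4: π = [0.1753, 0.2633, 0.2887, 0.2727], E[r] = 1.5209, γ^t·E[r] = 0.997876, running G = 6.065916
t=5: π = [0.1753, 0.2633, 0.2887, 0.2727], E[r] = 1.5211, γ^t·E[r] = 0.898168, running G = 6.964084
t=6: π = [0.1753, 0.2634, 0.2887, 0.2727], E[r] = 1.5211, γ^t·E[r] = 0.808365, running G = 7.772449
t=7: π = [0.1753, 0.2634, 0.2887, 0.2727], E[r] = 1.5211, γ^t·E[r] = 0.727531, running G = 8.499980
t=8: π = [0.1753, 0.2634, 0.2887, 0.2727], E[r] = 1.5211, γ^t·E[r] = 0.654778, running G = 9.154758

G = 9.1548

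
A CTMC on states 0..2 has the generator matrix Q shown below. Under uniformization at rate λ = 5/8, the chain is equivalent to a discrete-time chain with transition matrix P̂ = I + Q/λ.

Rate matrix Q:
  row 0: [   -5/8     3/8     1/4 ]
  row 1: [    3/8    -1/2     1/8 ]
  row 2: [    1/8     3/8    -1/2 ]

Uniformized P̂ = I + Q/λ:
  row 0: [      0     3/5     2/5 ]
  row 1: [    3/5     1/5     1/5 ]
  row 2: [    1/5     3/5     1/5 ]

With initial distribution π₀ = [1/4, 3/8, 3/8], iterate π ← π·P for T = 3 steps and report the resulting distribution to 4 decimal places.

t=0: π = [0.2500, 0.3750, 0.3750]
t=1: π = [0.3000, 0.4500, 0.2500]
t=2: π = [0.3200, 0.4200, 0.2600]
t=3: π = [0.3040, 0.4320, 0.2640]

π = [0.3040, 0.4320, 0.2640]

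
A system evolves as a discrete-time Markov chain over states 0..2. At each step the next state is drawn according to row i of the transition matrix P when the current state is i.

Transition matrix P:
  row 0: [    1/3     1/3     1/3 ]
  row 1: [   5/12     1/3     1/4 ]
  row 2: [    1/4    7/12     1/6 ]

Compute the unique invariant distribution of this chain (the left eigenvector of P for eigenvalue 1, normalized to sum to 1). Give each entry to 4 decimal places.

π = [0.3450, 0.3977, 0.2573]

Balance equations π_j = Σ_i π_i·P[i][j]:
  π_0 = 1/3·π_0 + 5/12·π_1 + 1/4·π_2
  π_1 = 1/3·π_0 + 1/3·π_1 + 7/12·π_2
  normalize: π_0 + π_1 + π_2 = 1
Solving the linear system gives exactly π = [59/171, 68/171, 44/171].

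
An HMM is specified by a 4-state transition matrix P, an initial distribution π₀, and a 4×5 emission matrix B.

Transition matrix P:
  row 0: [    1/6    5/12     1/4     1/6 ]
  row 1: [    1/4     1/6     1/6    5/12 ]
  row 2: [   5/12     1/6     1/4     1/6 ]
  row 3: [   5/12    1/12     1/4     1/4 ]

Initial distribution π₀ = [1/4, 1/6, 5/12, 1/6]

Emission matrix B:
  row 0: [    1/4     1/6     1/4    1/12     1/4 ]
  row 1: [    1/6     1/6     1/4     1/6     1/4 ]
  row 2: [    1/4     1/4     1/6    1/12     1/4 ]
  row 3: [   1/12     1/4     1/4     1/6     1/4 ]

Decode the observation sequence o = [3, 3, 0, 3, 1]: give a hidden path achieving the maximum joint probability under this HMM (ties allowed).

path = [1, 3, 0, 1, 3]

t=0: δ = [2.083e-02, 2.778e-02, 3.472e-02, 2.778e-02]  (obs o_0=3)
t=1: δ = [1.206e-03, 1.447e-03, 7.234e-04, 1.929e-03]  ψ = [2, 0, 2, 1]  (obs o_1=3)
t=2: δ = [2.009e-04, 8.372e-05, 1.206e-04, 5.023e-05]  ψ = [3, 0, 3, 1]  (obs o_2=0)
t=3: δ = [4.186e-06, 1.395e-05, 4.186e-06, 5.814e-06]  ψ = [2, 0, 0, 1]  (obs o_3=3)
t=4: δ = [5.814e-07, 3.876e-07, 5.814e-07, 1.454e-06]  ψ = [1, 1, 1, 1]  (obs o_4=1)
backtrack: best end state = 3; path = [1, 3, 0, 1, 3]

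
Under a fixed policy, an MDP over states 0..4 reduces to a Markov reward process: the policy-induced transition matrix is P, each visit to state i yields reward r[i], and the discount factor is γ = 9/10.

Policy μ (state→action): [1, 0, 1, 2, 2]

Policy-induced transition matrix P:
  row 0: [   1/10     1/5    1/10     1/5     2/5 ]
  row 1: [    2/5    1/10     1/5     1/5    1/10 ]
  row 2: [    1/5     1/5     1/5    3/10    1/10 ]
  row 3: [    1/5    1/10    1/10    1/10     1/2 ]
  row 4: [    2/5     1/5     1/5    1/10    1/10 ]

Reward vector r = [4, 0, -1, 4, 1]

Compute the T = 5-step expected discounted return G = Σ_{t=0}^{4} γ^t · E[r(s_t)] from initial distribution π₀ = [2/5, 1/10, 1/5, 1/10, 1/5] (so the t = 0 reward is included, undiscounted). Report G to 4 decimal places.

G = 7.5619

t=0: π = [0.4000, 0.1000, 0.2000, 0.1000, 0.2000], E[r] = 2.0000, γ^t·E[r] = 2.000000, running G = 2.000000
t=1: π = [0.2200, 0.1800, 0.1500, 0.1900, 0.2600], E[r] = 1.7500, γ^t·E[r] = 1.575000, running G = 3.575000
t=2: π = [0.2660, 0.1630, 0.1590, 0.1700, 0.2420], E[r] = 1.8270, γ^t·E[r] = 1.479870, running G = 5.054870
t=3: π = [0.2544, 0.1667, 0.1564, 0.1747, 0.2478], E[r] = 1.8078, γ^t·E[r] = 1.317886, running G = 6.372756
t=4: π = [0.2575, 0.1659, 0.1571, 0.1734, 0.2462], E[r] = 1.8125, γ^t·E[r] = 1.189188, running G = 7.561944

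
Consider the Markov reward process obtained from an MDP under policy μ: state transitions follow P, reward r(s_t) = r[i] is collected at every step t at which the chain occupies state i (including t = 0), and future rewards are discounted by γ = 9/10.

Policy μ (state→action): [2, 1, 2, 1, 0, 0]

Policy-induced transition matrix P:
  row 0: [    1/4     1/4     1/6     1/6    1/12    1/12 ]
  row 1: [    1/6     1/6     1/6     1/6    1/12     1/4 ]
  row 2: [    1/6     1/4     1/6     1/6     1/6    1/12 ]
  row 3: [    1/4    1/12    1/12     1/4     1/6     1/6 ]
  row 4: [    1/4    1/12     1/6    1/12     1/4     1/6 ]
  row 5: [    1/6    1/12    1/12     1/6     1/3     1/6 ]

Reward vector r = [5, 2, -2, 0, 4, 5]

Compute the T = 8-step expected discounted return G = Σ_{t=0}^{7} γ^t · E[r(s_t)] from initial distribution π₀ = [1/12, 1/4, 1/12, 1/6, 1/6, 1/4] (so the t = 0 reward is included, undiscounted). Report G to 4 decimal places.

G = 14.7485

t=0: π = [0.0833, 0.2500, 0.0833, 0.1667, 0.1667, 0.2500], E[r] = 2.6667, γ^t·E[r] = 2.666667, running G = 2.666667
t=1: π = [0.2014, 0.1319, 0.1319, 0.1667, 0.1944, 0.1736], E[r] = 2.6528, γ^t·E[r] = 2.387500, running G = 5.054167
t=2: π = [0.2135, 0.1499, 0.1383, 0.1644, 0.1840, 0.1499], E[r] = 2.5764, γ^t·E[r] = 2.086875, running G = 7.141042
t=3: π = [0.2135, 0.1545, 0.1405, 0.1650, 0.1767, 0.1498], E[r] = 2.5514, γ^t·E[r] = 1.859977, running G = 9.001018
t=4: π = [0.2129, 0.1552, 0.1404, 0.1657, 0.1757, 0.1500], E[r] = 2.5472, γ^t·E[r] = 1.671237, running G = 10.672255
t=5: π = [0.2129, 0.1552, 0.1404, 0.1658, 0.1756, 0.1502], E[r] = 2.5472, γ^t·E[r] = 1.504113, running G = 12.176368
t=6: π = [0.2129, 0.1551, 0.1403, 0.1658, 0.1757, 0.1502], E[r] = 2.5474, γ^t·E[r] = 1.353767, running G = 13.530136
t=7: π = [0.2129, 0.1551, 0.1403, 0.1658, 0.1757, 0.1502], E[r] = 2.5474, γ^t·E[r] = 1.218404, running G = 14.748540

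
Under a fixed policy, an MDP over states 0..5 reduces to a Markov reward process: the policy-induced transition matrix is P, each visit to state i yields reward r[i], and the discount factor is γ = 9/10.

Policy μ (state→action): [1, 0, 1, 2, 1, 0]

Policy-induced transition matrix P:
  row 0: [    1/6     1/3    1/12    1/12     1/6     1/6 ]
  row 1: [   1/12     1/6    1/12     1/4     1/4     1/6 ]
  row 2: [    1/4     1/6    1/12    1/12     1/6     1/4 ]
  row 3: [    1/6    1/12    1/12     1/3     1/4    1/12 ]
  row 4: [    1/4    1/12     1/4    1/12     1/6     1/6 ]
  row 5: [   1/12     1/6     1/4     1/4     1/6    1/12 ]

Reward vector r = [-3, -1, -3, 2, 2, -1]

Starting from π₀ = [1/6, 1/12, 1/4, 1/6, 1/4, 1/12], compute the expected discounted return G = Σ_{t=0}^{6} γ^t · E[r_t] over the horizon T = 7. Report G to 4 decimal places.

t=0: π = [0.1667, 0.0833, 0.2500, 0.1667, 0.2500, 0.0833], E[r] = -0.5833, γ^t·E[r] = -0.583333, running G = -0.583333
t=1: π = [0.1944, 0.1597, 0.1389, 0.1528, 0.1875, 0.1667], E[r] = -0.6458, γ^t·E[r] = -0.581250, running G = -1.164583
t=2: π = [0.1667, 0.1707, 0.1424, 0.1759, 0.1927, 0.1516], E[r] = -0.5122, γ^t·E[r] = -0.414844, running G = -1.579427
t=3: π = [0.1677, 0.1637, 0.1407, 0.1810, 0.1956, 0.1512], E[r] = -0.4871, γ^t·E[r] = -0.355113, running G = -1.934540
t=4: π = [0.1684, 0.1632, 0.1411, 0.1811, 0.1954, 0.1507], E[r] = -0.4897, γ^t·E[r] = -0.321292, running G = -2.255832
t=5: π = [0.1685, 0.1634, 0.1410, 0.1809, 0.1954, 0.1508], E[r] = -0.4903, γ^t·E[r] = -0.289496, running G = -2.545329
t=6: π = [0.1685, 0.1634, 0.1410, 0.1809, 0.1954, 0.1508], E[r] = -0.4902, γ^t·E[r] = -0.260535, running G = -2.805863

G = -2.8059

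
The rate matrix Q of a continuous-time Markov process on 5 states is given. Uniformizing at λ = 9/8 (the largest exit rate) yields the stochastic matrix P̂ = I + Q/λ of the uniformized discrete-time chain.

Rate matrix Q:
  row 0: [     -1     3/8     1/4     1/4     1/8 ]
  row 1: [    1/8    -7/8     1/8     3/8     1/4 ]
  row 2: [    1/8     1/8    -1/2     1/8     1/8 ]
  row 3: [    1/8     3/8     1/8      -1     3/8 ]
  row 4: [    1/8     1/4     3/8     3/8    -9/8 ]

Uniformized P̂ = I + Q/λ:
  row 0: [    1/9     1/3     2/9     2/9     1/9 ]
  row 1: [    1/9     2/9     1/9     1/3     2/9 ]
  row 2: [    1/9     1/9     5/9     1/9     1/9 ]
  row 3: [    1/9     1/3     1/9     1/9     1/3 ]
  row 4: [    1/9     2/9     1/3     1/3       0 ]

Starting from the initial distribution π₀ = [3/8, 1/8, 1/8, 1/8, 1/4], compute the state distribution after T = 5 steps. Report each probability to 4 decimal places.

π = [0.1111, 0.2262, 0.2872, 0.2108, 0.1647]

t=0: π = [0.3750, 0.1250, 0.1250, 0.1250, 0.2500]
t=1: π = [0.1111, 0.2639, 0.2639, 0.2361, 0.1250]
t=2: π = [0.1111, 0.2315, 0.2685, 0.2099, 0.1790]
t=3: π = [0.1111, 0.2281, 0.2826, 0.2147, 0.1636]
t=4: π = [0.1111, 0.2270, 0.2854, 0.2105, 0.1660]
t=5: π = [0.1111, 0.2262, 0.2872, 0.2108, 0.1647]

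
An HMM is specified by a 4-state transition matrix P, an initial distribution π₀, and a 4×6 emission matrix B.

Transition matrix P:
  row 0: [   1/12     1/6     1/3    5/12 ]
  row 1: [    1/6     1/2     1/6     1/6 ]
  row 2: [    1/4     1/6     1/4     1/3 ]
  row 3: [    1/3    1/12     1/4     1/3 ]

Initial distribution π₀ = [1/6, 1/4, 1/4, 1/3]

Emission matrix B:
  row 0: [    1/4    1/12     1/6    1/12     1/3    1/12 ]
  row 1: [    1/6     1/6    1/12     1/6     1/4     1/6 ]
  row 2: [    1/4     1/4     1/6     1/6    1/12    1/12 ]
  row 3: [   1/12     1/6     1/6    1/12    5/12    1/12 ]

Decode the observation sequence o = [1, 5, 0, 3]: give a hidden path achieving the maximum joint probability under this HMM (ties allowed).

t=0: δ = [1.389e-02, 4.167e-02, 6.250e-02, 5.556e-02]  (obs o_0=1)
t=1: δ = [1.543e-03, 3.472e-03, 1.302e-03, 1.736e-03]  ψ = [3, 1, 2, 2]  (obs o_1=5)
t=2: δ = [1.447e-04, 2.894e-04, 1.447e-04, 5.358e-05]  ψ = [1, 1, 1, 0]  (obs o_2=0)
t=3: δ = [4.019e-06, 2.411e-05, 8.038e-06, 5.023e-06]  ψ = [1, 1, 0, 0]  (obs o_3=3)
backtrack: best end state = 1; path = [1, 1, 1, 1]

path = [1, 1, 1, 1]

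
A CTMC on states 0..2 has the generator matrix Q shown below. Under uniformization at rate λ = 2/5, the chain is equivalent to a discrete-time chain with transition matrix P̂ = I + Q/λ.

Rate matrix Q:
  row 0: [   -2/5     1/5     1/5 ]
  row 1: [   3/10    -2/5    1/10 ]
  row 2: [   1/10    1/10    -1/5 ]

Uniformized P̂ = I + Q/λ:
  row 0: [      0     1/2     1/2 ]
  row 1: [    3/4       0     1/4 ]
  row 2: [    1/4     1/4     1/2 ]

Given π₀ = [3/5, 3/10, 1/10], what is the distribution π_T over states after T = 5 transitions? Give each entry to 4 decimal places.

π = [0.2947, 0.2677, 0.4376]

t=0: π = [0.6000, 0.3000, 0.1000]
t=1: π = [0.2500, 0.3250, 0.4250]
t=2: π = [0.3500, 0.2313, 0.4188]
t=3: π = [0.2781, 0.2797, 0.4422]
t=4: π = [0.3203, 0.2496, 0.4301]
t=5: π = [0.2947, 0.2677, 0.4376]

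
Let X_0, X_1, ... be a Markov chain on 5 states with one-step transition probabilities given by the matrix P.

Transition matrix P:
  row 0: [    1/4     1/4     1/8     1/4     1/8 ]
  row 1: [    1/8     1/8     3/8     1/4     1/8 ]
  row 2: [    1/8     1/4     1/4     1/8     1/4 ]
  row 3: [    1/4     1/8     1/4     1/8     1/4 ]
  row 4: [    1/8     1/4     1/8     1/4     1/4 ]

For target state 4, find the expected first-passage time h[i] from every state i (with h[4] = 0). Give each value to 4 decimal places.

First-step conditioning: h[4] = 0; for i ≠ 4, h[i] = 1 + Σ_k P[i][k]·h[k].
  h[0] = 1 + 1/4·h[0] + 1/4·h[1] + 1/8·h[2] + 1/4·h[3]
  h[1] = 1 + 1/8·h[0] + 1/8·h[1] + 3/8·h[2] + 1/4·h[3]
  h[2] = 1 + 1/8·h[0] + 1/4·h[1] + 1/4·h[2] + 1/8·h[3]
  h[3] = 1 + 1/4·h[0] + 1/8·h[1] + 1/4·h[2] + 1/8·h[3]
Solving the 4×4 linear system over states ≠ 4 gives exactly h = [2296/409, 2232/409, 2008/409, 2016/409, 0] (h[4] = 0 is the target).

h = [5.6137, 5.4572, 4.9095, 4.9291, 0.0000]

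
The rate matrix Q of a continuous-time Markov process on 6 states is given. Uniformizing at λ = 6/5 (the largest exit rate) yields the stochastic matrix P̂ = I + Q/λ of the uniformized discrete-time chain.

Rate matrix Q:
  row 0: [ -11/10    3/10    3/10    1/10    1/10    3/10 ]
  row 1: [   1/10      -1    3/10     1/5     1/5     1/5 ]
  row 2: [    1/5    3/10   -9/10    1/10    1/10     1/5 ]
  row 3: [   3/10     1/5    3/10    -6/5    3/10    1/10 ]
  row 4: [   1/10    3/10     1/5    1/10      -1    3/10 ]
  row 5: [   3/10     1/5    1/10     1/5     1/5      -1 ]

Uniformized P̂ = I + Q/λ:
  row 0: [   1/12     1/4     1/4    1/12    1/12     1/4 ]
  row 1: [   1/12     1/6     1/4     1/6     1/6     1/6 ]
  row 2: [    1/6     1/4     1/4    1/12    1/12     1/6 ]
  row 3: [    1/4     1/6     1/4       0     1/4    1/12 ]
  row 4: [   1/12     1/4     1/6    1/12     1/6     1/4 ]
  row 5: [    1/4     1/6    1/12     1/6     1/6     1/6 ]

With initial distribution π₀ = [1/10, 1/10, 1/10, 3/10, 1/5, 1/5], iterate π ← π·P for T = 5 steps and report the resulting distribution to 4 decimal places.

t=0: π = [0.1000, 0.1000, 0.1000, 0.3000, 0.2000, 0.2000]
t=1: π = [0.1750, 0.2000, 0.2000, 0.0833, 0.1750, 0.1667]
t=2: π = [0.1417, 0.2125, 0.2076, 0.1069, 0.1424, 0.1889]
t=3: π = [0.1499, 0.2076, 0.2067, 0.1079, 0.1465, 0.1814]
t=4: π = [0.1488, 0.2086, 0.2076, 0.1068, 0.1459, 0.1824]
t=5: π = [0.1488, 0.2085, 0.2074, 0.1070, 0.1459, 0.1823]

π = [0.1488, 0.2085, 0.2074, 0.1070, 0.1459, 0.1823]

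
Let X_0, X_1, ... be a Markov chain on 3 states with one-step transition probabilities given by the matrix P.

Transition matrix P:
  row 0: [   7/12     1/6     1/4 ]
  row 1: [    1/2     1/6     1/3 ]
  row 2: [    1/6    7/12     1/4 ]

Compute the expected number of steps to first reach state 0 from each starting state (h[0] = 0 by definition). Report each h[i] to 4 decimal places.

First-step conditioning: h[0] = 0; for i ≠ 0, h[i] = 1 + Σ_k P[i][k]·h[k].
  h[1] = 1 + 1/6·h[1] + 1/3·h[2]
  h[2] = 1 + 7/12·h[1] + 1/4·h[2]
Solving the 2×2 linear system over states ≠ 0 gives exactly h = [0, 78/31, 102/31] (h[0] = 0 is the target).

h = [0.0000, 2.5161, 3.2903]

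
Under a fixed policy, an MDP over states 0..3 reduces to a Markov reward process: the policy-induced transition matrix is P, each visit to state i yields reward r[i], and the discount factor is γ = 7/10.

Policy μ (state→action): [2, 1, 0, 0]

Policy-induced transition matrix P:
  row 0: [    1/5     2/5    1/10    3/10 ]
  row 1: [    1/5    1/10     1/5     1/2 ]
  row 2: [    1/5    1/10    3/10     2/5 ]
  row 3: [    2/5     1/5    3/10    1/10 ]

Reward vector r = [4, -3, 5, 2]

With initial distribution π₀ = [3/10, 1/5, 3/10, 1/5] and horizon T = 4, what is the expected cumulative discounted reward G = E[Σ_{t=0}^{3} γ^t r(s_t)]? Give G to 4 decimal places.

t=0: π = [0.3000, 0.2000, 0.3000, 0.2000], E[r] = 2.5000, γ^t·E[r] = 2.500000, running G = 2.500000
t=1: π = [0.2400, 0.2100, 0.2200, 0.3300], E[r] = 2.0900, γ^t·E[r] = 1.463000, running G = 3.963000
t=2: π = [0.2660, 0.2050, 0.2310, 0.2980], E[r] = 2.2000, γ^t·E[r] = 1.078000, running G = 5.041000
t=3: π = [0.2596, 0.2096, 0.2263, 0.3045], E[r] = 2.1501, γ^t·E[r] = 0.737484, running G = 5.778484

G = 5.7785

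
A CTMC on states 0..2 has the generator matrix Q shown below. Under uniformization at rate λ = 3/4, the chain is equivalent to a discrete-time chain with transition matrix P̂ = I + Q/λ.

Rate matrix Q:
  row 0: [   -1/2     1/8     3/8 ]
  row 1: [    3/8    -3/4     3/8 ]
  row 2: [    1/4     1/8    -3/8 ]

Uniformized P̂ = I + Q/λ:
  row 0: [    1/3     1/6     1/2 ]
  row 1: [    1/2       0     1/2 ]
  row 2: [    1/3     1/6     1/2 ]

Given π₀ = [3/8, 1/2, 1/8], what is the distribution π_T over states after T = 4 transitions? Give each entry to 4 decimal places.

π = [0.3569, 0.1431, 0.5000]

t=0: π = [0.3750, 0.5000, 0.1250]
t=1: π = [0.4167, 0.0833, 0.5000]
t=2: π = [0.3472, 0.1528, 0.5000]
t=3: π = [0.3588, 0.1412, 0.5000]
t=4: π = [0.3569, 0.1431, 0.5000]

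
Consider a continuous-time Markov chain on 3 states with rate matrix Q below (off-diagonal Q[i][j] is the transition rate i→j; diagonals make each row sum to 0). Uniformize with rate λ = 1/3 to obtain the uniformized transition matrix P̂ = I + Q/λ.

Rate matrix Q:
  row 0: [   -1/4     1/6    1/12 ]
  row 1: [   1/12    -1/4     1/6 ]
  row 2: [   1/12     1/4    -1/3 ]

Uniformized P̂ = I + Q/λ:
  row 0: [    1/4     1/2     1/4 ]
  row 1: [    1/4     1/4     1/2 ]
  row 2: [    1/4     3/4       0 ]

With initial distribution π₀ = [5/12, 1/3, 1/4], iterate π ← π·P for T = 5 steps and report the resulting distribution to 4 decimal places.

π = [0.2500, 0.4596, 0.2904]

t=0: π = [0.4167, 0.3333, 0.2500]
t=1: π = [0.2500, 0.4792, 0.2708]
t=2: π = [0.2500, 0.4479, 0.3021]
t=3: π = [0.2500, 0.4635, 0.2865]
t=4: π = [0.2500, 0.4557, 0.2943]
t=5: π = [0.2500, 0.4596, 0.2904]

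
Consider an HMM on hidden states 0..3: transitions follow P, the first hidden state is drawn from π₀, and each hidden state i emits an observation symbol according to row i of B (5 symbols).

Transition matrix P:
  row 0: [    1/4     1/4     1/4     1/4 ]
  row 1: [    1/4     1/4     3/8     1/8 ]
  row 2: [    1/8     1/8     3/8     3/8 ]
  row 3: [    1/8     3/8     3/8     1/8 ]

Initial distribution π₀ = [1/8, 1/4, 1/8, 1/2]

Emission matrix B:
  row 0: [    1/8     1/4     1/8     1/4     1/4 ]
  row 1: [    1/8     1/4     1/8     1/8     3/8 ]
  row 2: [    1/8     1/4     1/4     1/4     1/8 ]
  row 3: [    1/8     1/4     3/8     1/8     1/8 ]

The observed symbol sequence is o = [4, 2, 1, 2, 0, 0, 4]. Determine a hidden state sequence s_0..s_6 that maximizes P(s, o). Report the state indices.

path = [1, 2, 2, 3, 2, 3, 1]

t=0: δ = [3.125e-02, 9.375e-02, 1.562e-02, 6.250e-02]  (obs o_0=4)
t=1: δ = [2.930e-03, 2.930e-03, 8.789e-03, 4.395e-03]  ψ = [1, 1, 1, 1]  (obs o_1=2)
t=2: δ = [2.747e-04, 4.120e-04, 8.240e-04, 8.240e-04]  ψ = [2, 3, 2, 2]  (obs o_2=1)
t=3: δ = [1.287e-05, 3.862e-05, 7.725e-05, 1.159e-04]  ψ = [1, 3, 2, 2]  (obs o_3=2)
t=4: δ = [1.810e-06, 5.431e-06, 5.431e-06, 3.621e-06]  ψ = [3, 3, 3, 2]  (obs o_4=0)
t=5: δ = [1.697e-07, 1.697e-07, 2.546e-07, 2.546e-07]  ψ = [1, 1, 1, 2]  (obs o_5=0)
t=6: δ = [1.061e-08, 3.580e-08, 1.193e-08, 1.193e-08]  ψ = [0, 3, 2, 2]  (obs o_6=4)
backtrack: best end state = 1; path = [1, 2, 2, 3, 2, 3, 1]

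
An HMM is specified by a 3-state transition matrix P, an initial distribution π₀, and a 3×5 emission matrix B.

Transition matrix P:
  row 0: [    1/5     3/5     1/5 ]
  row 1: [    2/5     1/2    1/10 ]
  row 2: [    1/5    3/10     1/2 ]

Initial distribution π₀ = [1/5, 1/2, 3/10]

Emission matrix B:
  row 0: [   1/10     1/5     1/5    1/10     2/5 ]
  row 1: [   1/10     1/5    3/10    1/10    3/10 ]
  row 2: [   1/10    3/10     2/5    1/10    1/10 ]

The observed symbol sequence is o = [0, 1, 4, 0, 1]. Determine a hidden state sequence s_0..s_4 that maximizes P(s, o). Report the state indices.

t=0: δ = [2.000e-02, 5.000e-02, 3.000e-02]  (obs o_0=0)
t=1: δ = [4.000e-03, 5.000e-03, 4.500e-03]  ψ = [1, 1, 2]  (obs o_1=1)
t=2: δ = [8.000e-04, 7.500e-04, 2.250e-04]  ψ = [1, 1, 2]  (obs o_2=4)
t=3: δ = [3.000e-05, 4.800e-05, 1.600e-05]  ψ = [1, 0, 0]  (obs o_3=0)
t=4: δ = [3.840e-06, 4.800e-06, 2.400e-06]  ψ = [1, 1, 2]  (obs o_4=1)
backtrack: best end state = 1; path = [1, 1, 0, 1, 1]

path = [1, 1, 0, 1, 1]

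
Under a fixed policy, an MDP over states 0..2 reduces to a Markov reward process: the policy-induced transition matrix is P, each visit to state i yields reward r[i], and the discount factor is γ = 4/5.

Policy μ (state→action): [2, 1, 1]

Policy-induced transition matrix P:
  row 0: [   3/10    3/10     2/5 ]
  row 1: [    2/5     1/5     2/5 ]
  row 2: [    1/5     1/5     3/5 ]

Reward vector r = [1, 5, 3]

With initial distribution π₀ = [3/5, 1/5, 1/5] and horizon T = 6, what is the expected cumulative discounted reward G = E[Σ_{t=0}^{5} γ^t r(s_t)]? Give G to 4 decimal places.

t=0: π = [0.6000, 0.2000, 0.2000], E[r] = 2.2000, γ^t·E[r] = 2.200000, running G = 2.200000
t=1: π = [0.3000, 0.2600, 0.4400], E[r] = 2.9200, γ^t·E[r] = 2.336000, running G = 4.536000
t=2: π = [0.2820, 0.2300, 0.4880], E[r] = 2.8960, γ^t·E[r] = 1.853440, running G = 6.389440
t=3: π = [0.2742, 0.2282, 0.4976], E[r] = 2.9080, γ^t·E[r] = 1.488896, running G = 7.878336
t=4: π = [0.2731, 0.2274, 0.4995], E[r] = 2.9087, γ^t·E[r] = 1.191412, running G = 9.069748
t=5: π = [0.2728, 0.2273, 0.4999], E[r] = 2.9090, γ^t·E[r] = 0.953232, running G = 10.022979

G = 10.0230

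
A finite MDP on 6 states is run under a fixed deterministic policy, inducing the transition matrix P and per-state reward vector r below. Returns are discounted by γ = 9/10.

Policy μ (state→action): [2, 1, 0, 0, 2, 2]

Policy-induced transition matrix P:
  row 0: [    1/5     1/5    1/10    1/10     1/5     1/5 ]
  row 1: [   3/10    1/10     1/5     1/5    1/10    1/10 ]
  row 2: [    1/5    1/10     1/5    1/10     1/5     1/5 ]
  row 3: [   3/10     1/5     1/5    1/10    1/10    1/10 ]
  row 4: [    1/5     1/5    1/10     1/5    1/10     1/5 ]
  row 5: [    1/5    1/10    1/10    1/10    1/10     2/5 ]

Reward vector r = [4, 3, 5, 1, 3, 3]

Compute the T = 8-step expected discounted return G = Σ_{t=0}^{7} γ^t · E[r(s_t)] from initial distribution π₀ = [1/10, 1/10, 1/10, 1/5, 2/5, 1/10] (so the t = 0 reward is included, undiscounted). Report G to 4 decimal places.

t=0: π = [0.1000, 0.1000, 0.1000, 0.2000, 0.4000, 0.1000], E[r] = 2.9000, γ^t·E[r] = 2.900000, running G = 2.900000
t=1: π = [0.2300, 0.1700, 0.1400, 0.1500, 0.1200, 0.1900], E[r] = 3.2100, γ^t·E[r] = 2.889000, running G = 5.789000
t=2: π = [0.2320, 0.1500, 0.1460, 0.1290, 0.1370, 0.2060], E[r] = 3.2660, γ^t·E[r] = 2.645460, running G = 8.434460
t=3: π = [0.2279, 0.1498, 0.1425, 0.1287, 0.1378, 0.2133], E[r] = 3.2555, γ^t·E[r] = 2.373260, running G = 10.807720
t=4: π = [0.2279, 0.1494, 0.1421, 0.1288, 0.1370, 0.2148], E[r] = 3.2545, γ^t·E[r] = 2.135297, running G = 12.943017
t=5: π = [0.2278, 0.1494, 0.1420, 0.1286, 0.1370, 0.2151], E[r] = 3.2546, γ^t·E[r] = 1.921799, running G = 14.864816
t=6: π = [0.2278, 0.1493, 0.1420, 0.1286, 0.1370, 0.2152], E[r] = 3.2545, γ^t·E[r] = 1.729595, running G = 16.594411
t=7: π = [0.2278, 0.1493, 0.1420, 0.1286, 0.1370, 0.2152], E[r] = 3.2545, γ^t·E[r] = 1.556631, running G = 18.151042

G = 18.1510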